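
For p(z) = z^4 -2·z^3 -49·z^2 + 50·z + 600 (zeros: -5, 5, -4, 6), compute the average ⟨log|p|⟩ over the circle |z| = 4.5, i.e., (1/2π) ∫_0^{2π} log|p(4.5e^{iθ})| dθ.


Zeros: -5, -4, 5, 6; r = 4.5.
Inside |z| < r: -4. Outside (|z| ≥ r): -5, 5, 6.
p(0) = 600, so log|p(0)| = log(600) = 6.3969.
Apply Jensen: I(r) = log|p(0)| + Σ_k log(r/|z_k|), summed over zeros inside |z| < r.
  log(r/|z_k|) for z_k = -4: log(4.5/4) = 0.1178
  Outside zeros (-5, 5, 6) contribute nothing to the Jensen sum.
Sum over inside zeros: 0.1178.
I(r) = log|p(0)| + (inside sum) = 6.3969 + 0.1178 = 6.5147.
Note: since some zeros are outside |z| ≤ r, the simplified n·log(r) form does NOT apply — only the inside zeros contribute.

I(r) ≈ 6.5147.


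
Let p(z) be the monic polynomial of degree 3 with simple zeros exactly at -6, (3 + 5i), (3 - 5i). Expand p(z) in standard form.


The polynomial is p(z) = ∏_{α ∈ S} (z − α), where S = {-6, (3 + 5i), (3 - 5i)}.
Expanding the product yields: p(z) = z^3 -2·z + 204.
Note conjugate pairs combine to real quadratics: (z − (3+5i))(z − (3−5i)) = z² − 6z + 34.
The resulting polynomial has degree 3 and real coefficients as required.

p(z) = z^3 -2·z + 204.


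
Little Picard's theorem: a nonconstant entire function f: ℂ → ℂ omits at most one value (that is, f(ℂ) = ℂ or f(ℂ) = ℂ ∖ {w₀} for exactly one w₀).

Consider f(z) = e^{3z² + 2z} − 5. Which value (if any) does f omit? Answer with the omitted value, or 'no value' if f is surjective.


Little Picard bounds the complement of f(ℂ) to at most one point.
The exponent g(z) = 3z² + 2z is a nonconstant polynomial, hence surjective onto ℂ. So e^{g(z)} takes every value in {e^w : w ∈ ℂ} = ℂ ∖ {0}. Adding -5 shifts the range to ℂ ∖ {-5}. f omits exactly -5.

Omitted value: -5.


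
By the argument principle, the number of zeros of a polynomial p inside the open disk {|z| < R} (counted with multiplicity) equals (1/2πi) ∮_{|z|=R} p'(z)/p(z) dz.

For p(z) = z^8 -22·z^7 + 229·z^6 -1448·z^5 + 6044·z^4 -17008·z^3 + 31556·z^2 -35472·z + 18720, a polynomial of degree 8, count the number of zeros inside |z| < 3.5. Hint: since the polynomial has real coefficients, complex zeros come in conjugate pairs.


The zeros of p are: (3 + 1i), (3 - 1i), (3 + 3i), (3 - 3i), (3 + 2i), (3 - 2i), (2 + 2i), (2 - 2i).
Their magnitudes are: 3.162, 3.162, 4.243, 4.243, 3.606, 3.606, 2.828, 2.828.
Zeros with |z| < R = 3.5: (3 + 1i), (3 - 1i), (2 + 2i), (2 - 2i).
Count = 4.
By the argument principle, (1/2πi) ∮_{|z|=R} p'(z)/p(z) dz equals exactly this count.

Number of zeros inside |z| < 3.5: 4.


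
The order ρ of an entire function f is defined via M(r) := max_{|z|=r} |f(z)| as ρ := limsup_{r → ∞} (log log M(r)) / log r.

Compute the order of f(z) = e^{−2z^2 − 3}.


|e^{−2z^2 − 3}| = e^{Re(-2·z^2) + -3} ≤ e^{2|z|^2 + -3} = e^{2r^2 + -3} on |z| = r, so ρ ≤ 2. Choosing z on |z|=r so that -2·z^2 is real positive (always possible by picking arg z appropriately) gives |f(z)| = e^{2r^2 + -3}, matching the bound. The additive constant -3 does not affect log log M(r) ~ 2·log r. Hence ρ = 2.
Therefore ρ = 2.

Order ρ = 2.


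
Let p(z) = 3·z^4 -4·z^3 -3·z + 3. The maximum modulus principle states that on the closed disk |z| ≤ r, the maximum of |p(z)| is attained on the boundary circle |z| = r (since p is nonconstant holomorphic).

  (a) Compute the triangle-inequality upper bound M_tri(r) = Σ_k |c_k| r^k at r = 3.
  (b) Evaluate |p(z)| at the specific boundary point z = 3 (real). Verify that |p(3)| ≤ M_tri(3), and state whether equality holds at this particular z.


Coefficients: c_0 = 3, c_1 = -3, c_2 = 0, c_3 = -4, c_4 = 3. Radius r = 3.
Part (a). Triangle bound: M_tri(r) = Σ_k |c_k| r^k
  = |3|·3^0 + |-3|·3^1 + |0|·3^2 + |-4|·3^3 + |3|·3^4
  = 3 + 9 + 0 + 108 + 243 = 363.
This bounds M(r) := max_{|z|=r} |p(z)| from above; equality holds iff all terms c_k z^k can be made to align in phase at a single z on |z|=r.
Part (b). At z = 3 (real, on the circle |z| = r):
  p(3) = (3)·3^0 + (-3)·3^1 + (0)·3^2 + (-4)·3^3 + (3)·3^4 = 129.
  |p(3)| = 129.
Check: |p(3)| = 129 ≤ 363 = M_tri(3). ✓ Equality does not hold at z = 3 (the coefficients have mixed signs, so the terms do not all align in phase there).

M_tri(3) = 363; |p(3)| = 129; equality at z=3: no.


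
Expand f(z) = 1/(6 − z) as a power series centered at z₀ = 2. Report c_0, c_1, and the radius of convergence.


Let w = z − z₀, so z = z₀ + w.
Then 6 − z = 6 − (z₀ + w) = (6 − z₀) − w = 4 − w.
f(z) = 1/(4 − w) = (1/(4)) · 1/(1 − w/(4)) = Σ_{n≥0} w^n / (4)^(n+1).
So c_n = 1/(4)^(n+1):
  c_0 = 1/(4)^1 = 1/4.
  c_1 = 1/(4)^2 = 1/16.
The series is valid for |w/d| < 1, i.e. |z − z₀| < |d|.
Radius of convergence: R = |6 − z₀| = |4| = 4 (distance from z₀ to the singularity z = 6).

c_0 = 1/4, c_1 = 1/16; R = 4.


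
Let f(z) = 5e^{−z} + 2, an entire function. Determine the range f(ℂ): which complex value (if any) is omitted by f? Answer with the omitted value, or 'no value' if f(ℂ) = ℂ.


Little Picard bounds the complement of f(ℂ) to at most one point.
e^{−z} is never zero on ℂ, so 5·e^{−z} takes every value in ℂ ∖ {0}. Adding 2 shifts the range to ℂ ∖ {2}. Thus f omits exactly the value 2.

Omitted value: 2.


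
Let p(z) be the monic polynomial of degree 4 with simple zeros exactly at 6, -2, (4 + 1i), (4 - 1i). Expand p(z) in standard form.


The polynomial is p(z) = ∏_{α ∈ S} (z − α), where S = {6, -2, (4 + 1i), (4 - 1i)}.
Expanding the product yields: p(z) = z^4 -12·z^3 + 37·z^2 + 28·z -204.
Note conjugate pairs combine to real quadratics: (z − (4+1i))(z − (4−1i)) = z² − 8z + 17.
The resulting polynomial has degree 4 and real coefficients as required.

p(z) = z^4 -12·z^3 + 37·z^2 + 28·z -204.


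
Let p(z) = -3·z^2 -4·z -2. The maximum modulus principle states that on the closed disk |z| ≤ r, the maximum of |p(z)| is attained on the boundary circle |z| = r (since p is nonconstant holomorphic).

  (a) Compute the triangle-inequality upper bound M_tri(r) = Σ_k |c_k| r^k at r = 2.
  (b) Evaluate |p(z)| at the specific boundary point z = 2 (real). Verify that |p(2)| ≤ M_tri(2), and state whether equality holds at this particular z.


Coefficients: c_0 = -2, c_1 = -4, c_2 = -3. Radius r = 2.
Part (a). Triangle bound: M_tri(r) = Σ_k |c_k| r^k
  = |-2|·2^0 + |-4|·2^1 + |-3|·2^2
  = 2 + 8 + 12 = 22.
This bounds M(r) := max_{|z|=r} |p(z)| from above; equality holds iff all terms c_k z^k can be made to align in phase at a single z on |z|=r.
Part (b). At z = 2 (real, on the circle |z| = r):
  p(2) = (-2)·2^0 + (-4)·2^1 + (-3)·2^2 = -22.
  |p(2)| = 22.
Since all nonzero coefficients share the same sign, |p(2)| = 22 = M_tri(2); the triangle bound is attained at z = 2, so in fact M(r) = 22.

M_tri(2) = 22; |p(2)| = 22; equality at z=2: yes.


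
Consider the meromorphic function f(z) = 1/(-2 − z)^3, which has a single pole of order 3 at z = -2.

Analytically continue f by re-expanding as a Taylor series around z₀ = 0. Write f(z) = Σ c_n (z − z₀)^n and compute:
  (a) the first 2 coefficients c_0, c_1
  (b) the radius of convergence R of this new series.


Let w = z − z₀, so z = z₀ + w.
Then -2 − z = -2 − (z₀ + w) = (-2 − z₀) − w = -2 − w.
f(z) = 1/(-2 − w)^3 = (1/(-2)^3) · (1 − w/(-2))^{−3}.
By the binomial series (1−u)^{−3} = Σ_{n≥0} C(n+2, 2) u^n for |u|<1, with u = w/(-2):
  c_n = C(n+2, 2) / (-2)^(n+3).
  c_0 = 1/(-2)^3 = -1/8.
  c_1 = 3/(-2)^4 = 3/16.
The series is valid for |w/d| < 1, i.e. |z − z₀| < |d|.
Radius of convergence: R = |-2 − z₀| = |-2| = 2 (distance from z₀ to the singularity z = -2).

c_0 = -1/8, c_1 = 3/16; R = 2.


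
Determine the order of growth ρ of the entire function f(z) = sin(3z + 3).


sin(w) is a linear combination of e^{iw} and e^{−iw} (or e^w, e^{−w} in the hyperbolic case), so |sin(w)| ≤ e^{|w|}. With w = 3z + 3, |w| ≤ 3|z| + 3 = 3r + 3 on |z| = r, giving M(r) ≤ e^{3r + 3}, so ρ ≤ 1. On a suitable ray (z = it for sin/cos; z = t for sinh/cosh, t real → ∞), |sin(3z + 3)| grows like e^{3|t|}/2, so ρ ≥ 1. Hence ρ = 1.
Therefore ρ = 1.

Order ρ = 1.


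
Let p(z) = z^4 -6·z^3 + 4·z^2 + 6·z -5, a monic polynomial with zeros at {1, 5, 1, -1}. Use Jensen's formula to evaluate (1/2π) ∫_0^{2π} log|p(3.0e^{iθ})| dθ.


Zeros: -1, 1, 1, 5; r = 3.0.
Inside |z| < r: -1, 1, 1. Outside (|z| ≥ r): 5.
p(0) = -5, so log|p(0)| = log(5) = 1.6094.
Apply Jensen: I(r) = log|p(0)| + Σ_k log(r/|z_k|), summed over zeros inside |z| < r.
  log(r/|z_k|) for z_k = 1: log(3.0/1) = 1.0986
  log(r/|z_k|) for z_k = 1: log(3.0/1) = 1.0986
  log(r/|z_k|) for z_k = -1: log(3.0/1) = 1.0986
  Outside zeros (5) contribute nothing to the Jensen sum.
Sum over inside zeros: 3.2958.
I(r) = log|p(0)| + (inside sum) = 1.6094 + 3.2958 = 4.9053.
Note: since some zeros are outside |z| ≤ r, the simplified n·log(r) form does NOT apply — only the inside zeros contribute.

I(r) ≈ 4.9053.


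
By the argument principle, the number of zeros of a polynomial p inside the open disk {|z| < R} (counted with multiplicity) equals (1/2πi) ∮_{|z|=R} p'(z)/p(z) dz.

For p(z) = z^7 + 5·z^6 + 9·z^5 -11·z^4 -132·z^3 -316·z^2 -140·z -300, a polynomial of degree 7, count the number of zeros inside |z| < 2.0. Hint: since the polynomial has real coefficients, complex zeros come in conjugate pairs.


The zeros of p are: (0 + 1i), (0 - 1i), (-3 + 1i), (-3 - 1i), 3, (-1 + 3i), (-1 - 3i).
Their magnitudes are: 1, 1, 3.162, 3.162, 3, 3.162, 3.162.
Zeros with |z| < R = 2.0: (0 + 1i), (0 - 1i).
Count = 2.
By the argument principle, (1/2πi) ∮_{|z|=R} p'(z)/p(z) dz equals exactly this count.

Number of zeros inside |z| < 2.0: 2.


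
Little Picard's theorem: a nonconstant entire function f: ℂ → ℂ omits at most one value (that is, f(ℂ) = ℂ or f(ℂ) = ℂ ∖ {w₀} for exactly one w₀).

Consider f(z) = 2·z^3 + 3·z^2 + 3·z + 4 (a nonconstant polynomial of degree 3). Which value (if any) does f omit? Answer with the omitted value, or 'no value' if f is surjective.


Little Picard bounds the complement of f(ℂ) to at most one point.
For every w ∈ ℂ, the equation p(z) − w = 0 is a nonconstant polynomial in z and hence has at least one root by the fundamental theorem of algebra. So p is surjective onto ℂ, omitting no value.

Omitted value: no value.


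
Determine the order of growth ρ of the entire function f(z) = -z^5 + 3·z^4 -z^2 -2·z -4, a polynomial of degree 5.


|f(z)| ≤ Σ|c_k|·r^k = O(r^5) as r → ∞. Polynomial growth is O(e^{r^ε}) for every ε > 0 (since r^5/e^{r^ε} → 0), so ρ ≤ ε for all ε > 0, i.e. ρ = 0. Every nonconstant polynomial has order 0.
Therefore ρ = 0.

Order ρ = 0.


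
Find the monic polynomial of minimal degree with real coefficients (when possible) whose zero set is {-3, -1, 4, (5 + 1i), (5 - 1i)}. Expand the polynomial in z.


The polynomial is p(z) = ∏_{α ∈ S} (z − α), where S = {-3, -1, 4, (5 + 1i), (5 - 1i)}.
Expanding the product yields: p(z) = z^5 -10·z^4 + 13·z^3 + 118·z^2 -218·z -312.
Note conjugate pairs combine to real quadratics: (z − (5+1i))(z − (5−1i)) = z² − 10z + 26.
The resulting polynomial has degree 5 and real coefficients as required.

p(z) = z^5 -10·z^4 + 13·z^3 + 118·z^2 -218·z -312.


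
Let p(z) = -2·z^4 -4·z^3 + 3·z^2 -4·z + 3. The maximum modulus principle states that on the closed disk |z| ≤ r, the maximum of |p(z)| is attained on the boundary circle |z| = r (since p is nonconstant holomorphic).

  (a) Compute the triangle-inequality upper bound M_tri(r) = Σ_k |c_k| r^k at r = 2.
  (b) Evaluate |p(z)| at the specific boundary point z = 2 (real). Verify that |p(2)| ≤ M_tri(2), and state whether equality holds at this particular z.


Coefficients: c_0 = 3, c_1 = -4, c_2 = 3, c_3 = -4, c_4 = -2. Radius r = 2.
Part (a). Triangle bound: M_tri(r) = Σ_k |c_k| r^k
  = |3|·2^0 + |-4|·2^1 + |3|·2^2 + |-4|·2^3 + |-2|·2^4
  = 3 + 8 + 12 + 32 + 32 = 87.
This bounds M(r) := max_{|z|=r} |p(z)| from above; equality holds iff all terms c_k z^k can be made to align in phase at a single z on |z|=r.
Part (b). At z = 2 (real, on the circle |z| = r):
  p(2) = (3)·2^0 + (-4)·2^1 + (3)·2^2 + (-4)·2^3 + (-2)·2^4 = -57.
  |p(2)| = 57.
Check: |p(2)| = 57 ≤ 87 = M_tri(2). ✓ Equality does not hold at z = 2 (the coefficients have mixed signs, so the terms do not all align in phase there).

M_tri(2) = 87; |p(2)| = 57; equality at z=2: no.


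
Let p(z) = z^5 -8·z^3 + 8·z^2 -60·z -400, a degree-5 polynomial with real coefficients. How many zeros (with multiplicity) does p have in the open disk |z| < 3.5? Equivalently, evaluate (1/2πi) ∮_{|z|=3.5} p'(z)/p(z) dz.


The zeros of p are: (-3 + 1i), (-3 - 1i), 4, (1 + 3i), (1 - 3i).
Their magnitudes are: 3.162, 3.162, 4, 3.162, 3.162.
Zeros with |z| < R = 3.5: (-3 + 1i), (-3 - 1i), (1 + 3i), (1 - 3i).
Count = 4.
By the argument principle, (1/2πi) ∮_{|z|=R} p'(z)/p(z) dz equals exactly this count.

Number of zeros inside |z| < 3.5: 4.


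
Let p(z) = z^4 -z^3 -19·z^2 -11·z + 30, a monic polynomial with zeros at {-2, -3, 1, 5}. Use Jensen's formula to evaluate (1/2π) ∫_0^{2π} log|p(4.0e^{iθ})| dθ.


Zeros: -3, -2, 1, 5; r = 4.0.
Inside |z| < r: -3, -2, 1. Outside (|z| ≥ r): 5.
p(0) = 30, so log|p(0)| = log(30) = 3.4012.
Apply Jensen: I(r) = log|p(0)| + Σ_k log(r/|z_k|), summed over zeros inside |z| < r.
  log(r/|z_k|) for z_k = -2: log(4.0/2) = 0.6931
  log(r/|z_k|) for z_k = -3: log(4.0/3) = 0.2877
  log(r/|z_k|) for z_k = 1: log(4.0/1) = 1.3863
  Outside zeros (5) contribute nothing to the Jensen sum.
Sum over inside zeros: 2.3671.
I(r) = log|p(0)| + (inside sum) = 3.4012 + 2.3671 = 5.7683.
Note: since some zeros are outside |z| ≤ r, the simplified n·log(r) form does NOT apply — only the inside zeros contribute.

I(r) ≈ 5.7683.


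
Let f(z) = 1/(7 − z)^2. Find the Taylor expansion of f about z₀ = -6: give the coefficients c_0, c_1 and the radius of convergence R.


Let w = z − z₀, so z = z₀ + w.
Then 7 − z = 7 − (z₀ + w) = (7 − z₀) − w = 13 − w.
f(z) = 1/(13 − w)^2 = (1/(13)^2) · (1 − w/(13))^{−2}.
By the binomial series (1−u)^{−2} = Σ_{n≥0} C(n+1, 1) u^n for |u|<1, with u = w/(13):
  c_n = C(n+1, 1) / (13)^(n+2).
  c_0 = 1/(13)^2 = 1/169.
  c_1 = 2/(13)^3 = 2/2197.
The series is valid for |w/d| < 1, i.e. |z − z₀| < |d|.
Radius of convergence: R = |7 − z₀| = |13| = 13 (distance from z₀ to the singularity z = 7).

c_0 = 1/169, c_1 = 2/2197; R = 13.


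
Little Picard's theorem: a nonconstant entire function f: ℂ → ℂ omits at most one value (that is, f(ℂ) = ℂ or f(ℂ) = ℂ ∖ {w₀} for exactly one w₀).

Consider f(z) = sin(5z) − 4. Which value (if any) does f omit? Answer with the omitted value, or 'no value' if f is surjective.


Little Picard bounds the complement of f(ℂ) to at most one point.
sin is entire and surjective onto ℂ: for every w ∈ ℂ, sin(ζ) = w has a solution ζ ∈ ℂ (e.g., via the complex inverse arcsin). With ζ = 5z this gives z = ζ/(5). Then 1·sin(5z) takes every value in 1·ℂ = ℂ, and adding -4 is a bijection of ℂ. So f is surjective and omits no value. (Note: only on the real line is sin bounded by [−1, 1].)

Omitted value: no value.


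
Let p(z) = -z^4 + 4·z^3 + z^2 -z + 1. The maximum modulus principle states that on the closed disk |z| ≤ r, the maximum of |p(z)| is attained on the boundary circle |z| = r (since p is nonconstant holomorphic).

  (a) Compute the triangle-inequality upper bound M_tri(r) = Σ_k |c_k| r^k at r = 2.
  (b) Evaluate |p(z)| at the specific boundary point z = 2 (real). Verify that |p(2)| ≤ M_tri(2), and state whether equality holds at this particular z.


Coefficients: c_0 = 1, c_1 = -1, c_2 = 1, c_3 = 4, c_4 = -1. Radius r = 2.
Part (a). Triangle bound: M_tri(r) = Σ_k |c_k| r^k
  = |1|·2^0 + |-1|·2^1 + |1|·2^2 + |4|·2^3 + |-1|·2^4
  = 1 + 2 + 4 + 32 + 16 = 55.
This bounds M(r) := max_{|z|=r} |p(z)| from above; equality holds iff all terms c_k z^k can be made to align in phase at a single z on |z|=r.
Part (b). At z = 2 (real, on the circle |z| = r):
  p(2) = (1)·2^0 + (-1)·2^1 + (1)·2^2 + (4)·2^3 + (-1)·2^4 = 19.
  |p(2)| = 19.
Check: |p(2)| = 19 ≤ 55 = M_tri(2). ✓ Equality does not hold at z = 2 (the coefficients have mixed signs, so the terms do not all align in phase there).

M_tri(2) = 55; |p(2)| = 19; equality at z=2: no.


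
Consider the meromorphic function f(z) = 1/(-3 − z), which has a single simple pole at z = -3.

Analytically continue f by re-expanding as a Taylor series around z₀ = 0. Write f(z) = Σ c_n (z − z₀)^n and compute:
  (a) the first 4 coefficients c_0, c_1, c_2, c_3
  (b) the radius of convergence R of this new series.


Let w = z − z₀, so z = z₀ + w.
Then -3 − z = -3 − (z₀ + w) = (-3 − z₀) − w = -3 − w.
f(z) = 1/(-3 − w) = (1/(-3)) · 1/(1 − w/(-3)) = Σ_{n≥0} w^n / (-3)^(n+1).
So c_n = 1/(-3)^(n+1):
  c_0 = 1/(-3)^1 = -1/3.
  c_1 = 1/(-3)^2 = 1/9.
  c_2 = 1/(-3)^3 = -1/27.
  c_3 = 1/(-3)^4 = 1/81.
The series is valid for |w/d| < 1, i.e. |z − z₀| < |d|.
Radius of convergence: R = |-3 − z₀| = |-3| = 3 (distance from z₀ to the singularity z = -3).

c_0 = -1/3, c_1 = 1/9, c_2 = -1/27, c_3 = 1/81; R = 3.


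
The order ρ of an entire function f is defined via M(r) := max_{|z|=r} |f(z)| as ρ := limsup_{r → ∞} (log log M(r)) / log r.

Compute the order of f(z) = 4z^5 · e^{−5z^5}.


M(r) = max_{|z|=r} |4|·|z|^5·|e^{−5z^5}| = 4·r^5 · e^{5r^5} (the factors attain their maxima compatibly on |z|=r). Then log M(r) = log 4 + 5·log r + 5r^5, dominated by the last term, so log log M(r) ~ 5·log r. The polynomial factor 4z^5 contributes only a log r term and does not affect the order. ρ = 5.
Therefore ρ = 5.

Order ρ = 5.


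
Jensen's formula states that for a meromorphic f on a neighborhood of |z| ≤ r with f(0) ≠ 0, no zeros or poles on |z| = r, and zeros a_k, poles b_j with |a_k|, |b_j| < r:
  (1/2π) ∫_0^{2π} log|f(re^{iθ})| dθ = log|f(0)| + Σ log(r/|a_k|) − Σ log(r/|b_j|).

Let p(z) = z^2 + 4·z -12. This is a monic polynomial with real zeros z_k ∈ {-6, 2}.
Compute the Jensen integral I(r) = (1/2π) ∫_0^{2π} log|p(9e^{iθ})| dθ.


Zeros: -6, 2; r = 9.
Inside |z| < r: -6, 2. Outside (|z| ≥ r): ∅.
p(0) = -12, so log|p(0)| = log(12) = 2.4849.
Apply Jensen: I(r) = log|p(0)| + Σ_k log(r/|z_k|), summed over zeros inside |z| < r.
  log(r/|z_k|) for z_k = -6: log(9/6) = 0.4055
  log(r/|z_k|) for z_k = 2: log(9/2) = 1.5041
Sum over inside zeros: 1.9095.
I(r) = log|p(0)| + (inside sum) = 2.4849 + 1.9095 = 4.3944.
Closed form (all zeros inside, monic): I(r) = n·log(r) = 2·log(9) = 4.3944. ✓

I(r) ≈ 4.3944.


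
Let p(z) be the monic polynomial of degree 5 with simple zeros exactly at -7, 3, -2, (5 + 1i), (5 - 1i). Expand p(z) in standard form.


The polynomial is p(z) = ∏_{α ∈ S} (z − α), where S = {-7, 3, -2, (5 + 1i), (5 - 1i)}.
Expanding the product yields: p(z) = z^5 -4·z^4 -47·z^3 + 244·z^2 + 82·z -1092.
Note conjugate pairs combine to real quadratics: (z − (5+1i))(z − (5−1i)) = z² − 10z + 26.
The resulting polynomial has degree 5 and real coefficients as required.

p(z) = z^5 -4·z^4 -47·z^3 + 244·z^2 + 82·z -1092.


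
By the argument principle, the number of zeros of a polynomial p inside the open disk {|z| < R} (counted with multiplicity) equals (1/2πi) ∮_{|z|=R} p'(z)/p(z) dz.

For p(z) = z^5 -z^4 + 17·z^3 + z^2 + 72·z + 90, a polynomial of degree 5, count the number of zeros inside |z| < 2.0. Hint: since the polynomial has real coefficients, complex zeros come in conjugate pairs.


The zeros of p are: (1 + 3i), (1 - 3i), -1, (0 + 3i), (0 - 3i).
Their magnitudes are: 3.162, 3.162, 1, 3, 3.
Zeros with |z| < R = 2.0: -1.
Count = 1.
By the argument principle, (1/2πi) ∮_{|z|=R} p'(z)/p(z) dz equals exactly this count.

Number of zeros inside |z| < 2.0: 1.


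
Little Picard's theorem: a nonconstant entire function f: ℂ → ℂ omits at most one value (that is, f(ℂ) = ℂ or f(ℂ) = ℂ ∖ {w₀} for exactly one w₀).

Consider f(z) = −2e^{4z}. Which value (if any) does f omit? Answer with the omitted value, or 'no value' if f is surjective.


Little Picard bounds the complement of f(ℂ) to at most one point.
e^{4z} is never zero on ℂ, so -2·e^{4z} takes every value in ℂ ∖ {0}. Adding 0 shifts the range to ℂ ∖ {0}. Thus f omits exactly the value 0.

Omitted value: 0.


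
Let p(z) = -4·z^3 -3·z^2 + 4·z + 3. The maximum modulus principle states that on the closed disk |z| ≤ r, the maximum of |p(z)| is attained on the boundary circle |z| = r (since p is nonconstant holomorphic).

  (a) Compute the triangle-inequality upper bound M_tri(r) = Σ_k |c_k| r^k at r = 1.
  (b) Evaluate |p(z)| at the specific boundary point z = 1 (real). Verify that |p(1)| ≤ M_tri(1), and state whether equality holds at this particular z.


Coefficients: c_0 = 3, c_1 = 4, c_2 = -3, c_3 = -4. Radius r = 1.
Part (a). Triangle bound: M_tri(r) = Σ_k |c_k| r^k
  = |3|·1^0 + |4|·1^1 + |-3|·1^2 + |-4|·1^3
  = 3 + 4 + 3 + 4 = 14.
This bounds M(r) := max_{|z|=r} |p(z)| from above; equality holds iff all terms c_k z^k can be made to align in phase at a single z on |z|=r.
Part (b). At z = 1 (real, on the circle |z| = r):
  p(1) = (3)·1^0 + (4)·1^1 + (-3)·1^2 + (-4)·1^3 = 0.
  |p(1)| = 0.
Check: |p(1)| = 0 ≤ 14 = M_tri(1). ✓ Equality does not hold at z = 1 (the coefficients have mixed signs, so the terms do not all align in phase there).

M_tri(1) = 14; |p(1)| = 0; equality at z=1: no.


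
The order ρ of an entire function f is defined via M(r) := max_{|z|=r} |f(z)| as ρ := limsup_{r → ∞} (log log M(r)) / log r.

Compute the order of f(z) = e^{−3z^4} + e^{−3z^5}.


Each summand is entire of order 4 and 5 respectively (as in the single-exponential case). The order of a sum is at most the max of the orders, so ρ ≤ 5. For the lower bound: on |z|=r choose arg z so that -3z^5 is real positive; then |e^{-3z^5}| = e^{3r^5} while |e^{-3z^4}| ≤ e^{3r^4} = o(e^{3r^5}). So |f| ≥ e^{3r^5}(1 − o(1)) and ρ ≥ 5. Hence ρ = max(4, 5) = 5.
Therefore ρ = 5.

Order ρ = 5.


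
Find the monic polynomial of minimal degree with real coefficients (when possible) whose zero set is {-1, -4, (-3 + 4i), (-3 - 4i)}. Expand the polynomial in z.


The polynomial is p(z) = ∏_{α ∈ S} (z − α), where S = {-1, -4, (-3 + 4i), (-3 - 4i)}.
Expanding the product yields: p(z) = z^4 + 11·z^3 + 59·z^2 + 149·z + 100.
Note conjugate pairs combine to real quadratics: (z − (-3+4i))(z − (-3−4i)) = z² + 6z + 25.
The resulting polynomial has degree 4 and real coefficients as required.

p(z) = z^4 + 11·z^3 + 59·z^2 + 149·z + 100.


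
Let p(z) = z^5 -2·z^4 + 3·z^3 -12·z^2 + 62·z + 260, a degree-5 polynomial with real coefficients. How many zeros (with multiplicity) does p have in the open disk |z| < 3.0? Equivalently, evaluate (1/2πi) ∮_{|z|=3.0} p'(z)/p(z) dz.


The zeros of p are: -2, (3 + 2i), (3 - 2i), (-1 + 3i), (-1 - 3i).
Their magnitudes are: 2, 3.606, 3.606, 3.162, 3.162.
Zeros with |z| < R = 3.0: -2.
Count = 1.
By the argument principle, (1/2πi) ∮_{|z|=R} p'(z)/p(z) dz equals exactly this count.

Number of zeros inside |z| < 3.0: 1.


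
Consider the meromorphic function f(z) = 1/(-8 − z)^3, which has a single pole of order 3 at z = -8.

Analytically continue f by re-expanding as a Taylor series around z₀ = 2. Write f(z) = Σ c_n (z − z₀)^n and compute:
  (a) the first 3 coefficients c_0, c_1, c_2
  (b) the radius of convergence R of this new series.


Let w = z − z₀, so z = z₀ + w.
Then -8 − z = -8 − (z₀ + w) = (-8 − z₀) − w = -10 − w.
f(z) = 1/(-10 − w)^3 = (1/(-10)^3) · (1 − w/(-10))^{−3}.
By the binomial series (1−u)^{−3} = Σ_{n≥0} C(n+2, 2) u^n for |u|<1, with u = w/(-10):
  c_n = C(n+2, 2) / (-10)^(n+3).
  c_0 = 1/(-10)^3 = -1/1000.
  c_1 = 3/(-10)^4 = 3/10000.
  c_2 = 6/(-10)^5 = -3/50000.
The series is valid for |w/d| < 1, i.e. |z − z₀| < |d|.
Radius of convergence: R = |-8 − z₀| = |-10| = 10 (distance from z₀ to the singularity z = -8).

c_0 = -1/1000, c_1 = 3/10000, c_2 = -3/50000; R = 10.


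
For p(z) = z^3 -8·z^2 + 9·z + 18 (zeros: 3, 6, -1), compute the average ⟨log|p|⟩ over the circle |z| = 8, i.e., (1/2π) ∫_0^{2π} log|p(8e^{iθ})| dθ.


Zeros: -1, 3, 6; r = 8.
Inside |z| < r: -1, 3, 6. Outside (|z| ≥ r): ∅.
p(0) = 18, so log|p(0)| = log(18) = 2.8904.
Apply Jensen: I(r) = log|p(0)| + Σ_k log(r/|z_k|), summed over zeros inside |z| < r.
  log(r/|z_k|) for z_k = 3: log(8/3) = 0.9808
  log(r/|z_k|) for z_k = 6: log(8/6) = 0.2877
  log(r/|z_k|) for z_k = -1: log(8/1) = 2.0794
Sum over inside zeros: 3.3480.
I(r) = log|p(0)| + (inside sum) = 2.8904 + 3.3480 = 6.2383.
Closed form (all zeros inside, monic): I(r) = n·log(r) = 3·log(8) = 6.2383. ✓

I(r) ≈ 6.2383.


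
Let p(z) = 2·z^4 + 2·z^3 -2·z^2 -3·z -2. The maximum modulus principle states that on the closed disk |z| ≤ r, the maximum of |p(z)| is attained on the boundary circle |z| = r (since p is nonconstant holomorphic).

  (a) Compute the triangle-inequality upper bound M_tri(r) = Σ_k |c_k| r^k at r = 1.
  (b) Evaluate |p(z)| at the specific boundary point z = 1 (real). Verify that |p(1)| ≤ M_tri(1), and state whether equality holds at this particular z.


Coefficients: c_0 = -2, c_1 = -3, c_2 = -2, c_3 = 2, c_4 = 2. Radius r = 1.
Part (a). Triangle bound: M_tri(r) = Σ_k |c_k| r^k
  = |-2|·1^0 + |-3|·1^1 + |-2|·1^2 + |2|·1^3 + |2|·1^4
  = 2 + 3 + 2 + 2 + 2 = 11.
This bounds M(r) := max_{|z|=r} |p(z)| from above; equality holds iff all terms c_k z^k can be made to align in phase at a single z on |z|=r.
Part (b). At z = 1 (real, on the circle |z| = r):
  p(1) = (-2)·1^0 + (-3)·1^1 + (-2)·1^2 + (2)·1^3 + (2)·1^4 = -3.
  |p(1)| = 3.
Check: |p(1)| = 3 ≤ 11 = M_tri(1). ✓ Equality does not hold at z = 1 (the coefficients have mixed signs, so the terms do not all align in phase there).

M_tri(1) = 11; |p(1)| = 3; equality at z=1: no.


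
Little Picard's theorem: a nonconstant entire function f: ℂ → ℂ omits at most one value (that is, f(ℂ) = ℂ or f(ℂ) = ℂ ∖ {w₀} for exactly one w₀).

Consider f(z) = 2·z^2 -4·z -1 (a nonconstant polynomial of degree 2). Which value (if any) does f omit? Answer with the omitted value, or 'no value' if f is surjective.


Little Picard bounds the complement of f(ℂ) to at most one point.
For every w ∈ ℂ, the equation p(z) − w = 0 is a nonconstant polynomial in z and hence has at least one root by the fundamental theorem of algebra. So p is surjective onto ℂ, omitting no value.

Omitted value: no value.


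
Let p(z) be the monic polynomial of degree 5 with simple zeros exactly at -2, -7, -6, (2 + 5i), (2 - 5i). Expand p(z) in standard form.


The polynomial is p(z) = ∏_{α ∈ S} (z − α), where S = {-2, -7, -6, (2 + 5i), (2 - 5i)}.
Expanding the product yields: p(z) = z^5 + 11·z^4 + 37·z^3 + 247·z^2 + 1636·z + 2436.
Note conjugate pairs combine to real quadratics: (z − (2+5i))(z − (2−5i)) = z² − 4z + 29.
The resulting polynomial has degree 5 and real coefficients as required.

p(z) = z^5 + 11·z^4 + 37·z^3 + 247·z^2 + 1636·z + 2436.


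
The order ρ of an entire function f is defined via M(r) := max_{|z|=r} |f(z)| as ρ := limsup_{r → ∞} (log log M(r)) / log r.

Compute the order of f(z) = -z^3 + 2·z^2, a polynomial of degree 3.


|f(z)| ≤ Σ|c_k|·r^k = O(r^3) as r → ∞. Polynomial growth is O(e^{r^ε}) for every ε > 0 (since r^3/e^{r^ε} → 0), so ρ ≤ ε for all ε > 0, i.e. ρ = 0. Every nonconstant polynomial has order 0.
Therefore ρ = 0.

Order ρ = 0.


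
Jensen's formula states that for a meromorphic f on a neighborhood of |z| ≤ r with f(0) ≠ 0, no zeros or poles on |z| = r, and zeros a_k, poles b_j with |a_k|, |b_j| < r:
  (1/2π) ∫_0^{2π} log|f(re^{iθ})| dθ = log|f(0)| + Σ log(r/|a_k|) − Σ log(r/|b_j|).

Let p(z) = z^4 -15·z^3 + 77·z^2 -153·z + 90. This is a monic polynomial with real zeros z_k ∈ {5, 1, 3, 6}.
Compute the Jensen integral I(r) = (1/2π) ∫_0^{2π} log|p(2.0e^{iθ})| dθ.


Zeros: 1, 3, 5, 6; r = 2.0.
Inside |z| < r: 1. Outside (|z| ≥ r): 3, 5, 6.
p(0) = 90, so log|p(0)| = log(90) = 4.4998.
Apply Jensen: I(r) = log|p(0)| + Σ_k log(r/|z_k|), summed over zeros inside |z| < r.
  log(r/|z_k|) for z_k = 1: log(2.0/1) = 0.6931
  Outside zeros (3, 5, 6) contribute nothing to the Jensen sum.
Sum over inside zeros: 0.6931.
I(r) = log|p(0)| + (inside sum) = 4.4998 + 0.6931 = 5.1930.
Note: since some zeros are outside |z| ≤ r, the simplified n·log(r) form does NOT apply — only the inside zeros contribute.

I(r) ≈ 5.1930.


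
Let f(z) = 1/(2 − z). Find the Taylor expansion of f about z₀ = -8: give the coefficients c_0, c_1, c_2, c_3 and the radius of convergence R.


Let w = z − z₀, so z = z₀ + w.
Then 2 − z = 2 − (z₀ + w) = (2 − z₀) − w = 10 − w.
f(z) = 1/(10 − w) = (1/(10)) · 1/(1 − w/(10)) = Σ_{n≥0} w^n / (10)^(n+1).
So c_n = 1/(10)^(n+1):
  c_0 = 1/(10)^1 = 1/10.
  c_1 = 1/(10)^2 = 1/100.
  c_2 = 1/(10)^3 = 1/1000.
  c_3 = 1/(10)^4 = 1/10000.
The series is valid for |w/d| < 1, i.e. |z − z₀| < |d|.
Radius of convergence: R = |2 − z₀| = |10| = 10 (distance from z₀ to the singularity z = 2).

c_0 = 1/10, c_1 = 1/100, c_2 = 1/1000, c_3 = 1/10000; R = 10.


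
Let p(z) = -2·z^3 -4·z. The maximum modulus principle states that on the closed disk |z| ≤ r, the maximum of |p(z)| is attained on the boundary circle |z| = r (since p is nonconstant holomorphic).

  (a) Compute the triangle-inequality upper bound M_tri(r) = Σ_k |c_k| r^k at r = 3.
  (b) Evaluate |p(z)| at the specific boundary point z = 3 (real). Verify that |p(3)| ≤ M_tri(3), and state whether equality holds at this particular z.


Coefficients: c_0 = 0, c_1 = -4, c_2 = 0, c_3 = -2. Radius r = 3.
Part (a). Triangle bound: M_tri(r) = Σ_k |c_k| r^k
  = |0|·3^0 + |-4|·3^1 + |0|·3^2 + |-2|·3^3
  = 0 + 12 + 0 + 54 = 66.
This bounds M(r) := max_{|z|=r} |p(z)| from above; equality holds iff all terms c_k z^k can be made to align in phase at a single z on |z|=r.
Part (b). At z = 3 (real, on the circle |z| = r):
  p(3) = (0)·3^0 + (-4)·3^1 + (0)·3^2 + (-2)·3^3 = -66.
  |p(3)| = 66.
Since all nonzero coefficients share the same sign, |p(3)| = 66 = M_tri(3); the triangle bound is attained at z = 3, so in fact M(r) = 66.

M_tri(3) = 66; |p(3)| = 66; equality at z=3: yes.


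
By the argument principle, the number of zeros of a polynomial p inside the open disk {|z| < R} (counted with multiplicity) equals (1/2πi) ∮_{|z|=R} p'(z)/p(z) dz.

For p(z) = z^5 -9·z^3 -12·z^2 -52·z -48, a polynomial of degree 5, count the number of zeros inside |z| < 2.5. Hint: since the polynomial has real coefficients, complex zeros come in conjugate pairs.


The zeros of p are: (0 + 2i), (0 - 2i), -1, -3, 4.
Their magnitudes are: 2, 2, 1, 3, 4.
Zeros with |z| < R = 2.5: (0 + 2i), (0 - 2i), -1.
Count = 3.
By the argument principle, (1/2πi) ∮_{|z|=R} p'(z)/p(z) dz equals exactly this count.

Number of zeros inside |z| < 2.5: 3.


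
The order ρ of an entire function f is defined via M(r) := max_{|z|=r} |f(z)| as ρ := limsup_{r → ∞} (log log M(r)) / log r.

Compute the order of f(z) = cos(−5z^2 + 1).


Write cos(w) = (e^{iw} ± e^{−iw})/(2 or 2i), so |cos(w)| ≤ e^{|w|}. With w = −5z^2 + 1, |w| ≤ 5r^2 + 1 on |z|=r, giving M(r) ≤ e^{5r^2 + 1} and ρ ≤ 2. For the lower bound, choose z on |z|=r with -5z^2 purely imaginary of modulus 5r^2; then |cos(−5z^2 + 1)| grows like e^{5r^2}/2, so ρ ≥ 2. Hence ρ = 2.
Therefore ρ = 2.

Order ρ = 2.


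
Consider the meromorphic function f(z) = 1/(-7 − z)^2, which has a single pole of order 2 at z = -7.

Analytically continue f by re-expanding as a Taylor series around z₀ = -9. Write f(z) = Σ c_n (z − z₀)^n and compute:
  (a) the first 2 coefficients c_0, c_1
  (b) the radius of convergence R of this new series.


Let w = z − z₀, so z = z₀ + w.
Then -7 − z = -7 − (z₀ + w) = (-7 − z₀) − w = 2 − w.
f(z) = 1/(2 − w)^2 = (1/(2)^2) · (1 − w/(2))^{−2}.
By the binomial series (1−u)^{−2} = Σ_{n≥0} C(n+1, 1) u^n for |u|<1, with u = w/(2):
  c_n = C(n+1, 1) / (2)^(n+2).
  c_0 = 1/(2)^2 = 1/4.
  c_1 = 2/(2)^3 = 1/4.
The series is valid for |w/d| < 1, i.e. |z − z₀| < |d|.
Radius of convergence: R = |-7 − z₀| = |2| = 2 (distance from z₀ to the singularity z = -7).

c_0 = 1/4, c_1 = 1/4; R = 2.


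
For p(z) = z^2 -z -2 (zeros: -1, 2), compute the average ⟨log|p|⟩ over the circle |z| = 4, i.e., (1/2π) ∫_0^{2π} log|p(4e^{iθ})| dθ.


Zeros: -1, 2; r = 4.
Inside |z| < r: -1, 2. Outside (|z| ≥ r): ∅.
p(0) = -2, so log|p(0)| = log(2) = 0.6931.
Apply Jensen: I(r) = log|p(0)| + Σ_k log(r/|z_k|), summed over zeros inside |z| < r.
  log(r/|z_k|) for z_k = -1: log(4/1) = 1.3863
  log(r/|z_k|) for z_k = 2: log(4/2) = 0.6931
Sum over inside zeros: 2.0794.
I(r) = log|p(0)| + (inside sum) = 0.6931 + 2.0794 = 2.7726.
Closed form (all zeros inside, monic): I(r) = n·log(r) = 2·log(4) = 2.7726. ✓

I(r) ≈ 2.7726.


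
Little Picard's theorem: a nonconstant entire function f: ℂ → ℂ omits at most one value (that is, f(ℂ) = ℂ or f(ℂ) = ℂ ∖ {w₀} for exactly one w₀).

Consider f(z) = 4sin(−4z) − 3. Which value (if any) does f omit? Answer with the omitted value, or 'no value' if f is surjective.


Little Picard bounds the complement of f(ℂ) to at most one point.
sin is entire and surjective onto ℂ: for every w ∈ ℂ, sin(ζ) = w has a solution ζ ∈ ℂ (e.g., via the complex inverse arcsin). With ζ = −4z this gives z = ζ/(-4). Then 4·sin(−4z) takes every value in 4·ℂ = ℂ, and adding -3 is a bijection of ℂ. So f is surjective and omits no value. (Note: only on the real line is sin bounded by [−1, 1].)

Omitted value: no value.


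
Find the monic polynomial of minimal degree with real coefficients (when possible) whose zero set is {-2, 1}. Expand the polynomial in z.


The polynomial is p(z) = ∏_{α ∈ S} (z − α), where S = {-2, 1}.
Expanding the product yields: p(z) = z^2 + z -2.
The resulting polynomial has degree 2 and real coefficients as required.

p(z) = z^2 + z -2.


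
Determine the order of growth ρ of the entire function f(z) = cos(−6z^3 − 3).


Write cos(w) = (e^{iw} ± e^{−iw})/(2 or 2i), so |cos(w)| ≤ e^{|w|}. With w = −6z^3 − 3, |w| ≤ 6r^3 + 3 on |z|=r, giving M(r) ≤ e^{6r^3 + 3} and ρ ≤ 3. For the lower bound, choose z on |z|=r with -6z^3 purely imaginary of modulus 6r^3; then |cos(−6z^3 − 3)| grows like e^{6r^3}/2, so ρ ≥ 3. Hence ρ = 3.
Therefore ρ = 3.

Order ρ = 3.


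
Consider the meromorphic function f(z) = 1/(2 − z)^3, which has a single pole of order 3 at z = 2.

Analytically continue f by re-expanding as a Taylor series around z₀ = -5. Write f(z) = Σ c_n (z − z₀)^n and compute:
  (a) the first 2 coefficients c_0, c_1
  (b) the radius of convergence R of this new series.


Let w = z − z₀, so z = z₀ + w.
Then 2 − z = 2 − (z₀ + w) = (2 − z₀) − w = 7 − w.
f(z) = 1/(7 − w)^3 = (1/(7)^3) · (1 − w/(7))^{−3}.
By the binomial series (1−u)^{−3} = Σ_{n≥0} C(n+2, 2) u^n for |u|<1, with u = w/(7):
  c_n = C(n+2, 2) / (7)^(n+3).
  c_0 = 1/(7)^3 = 1/343.
  c_1 = 3/(7)^4 = 3/2401.
The series is valid for |w/d| < 1, i.e. |z − z₀| < |d|.
Radius of convergence: R = |2 − z₀| = |7| = 7 (distance from z₀ to the singularity z = 2).

c_0 = 1/343, c_1 = 3/2401; R = 7.


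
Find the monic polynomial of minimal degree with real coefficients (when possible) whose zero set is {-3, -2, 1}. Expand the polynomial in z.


The polynomial is p(z) = ∏_{α ∈ S} (z − α), where S = {-3, -2, 1}.
Expanding the product yields: p(z) = z^3 + 4·z^2 + z -6.
The resulting polynomial has degree 3 and real coefficients as required.

p(z) = z^3 + 4·z^2 + z -6.


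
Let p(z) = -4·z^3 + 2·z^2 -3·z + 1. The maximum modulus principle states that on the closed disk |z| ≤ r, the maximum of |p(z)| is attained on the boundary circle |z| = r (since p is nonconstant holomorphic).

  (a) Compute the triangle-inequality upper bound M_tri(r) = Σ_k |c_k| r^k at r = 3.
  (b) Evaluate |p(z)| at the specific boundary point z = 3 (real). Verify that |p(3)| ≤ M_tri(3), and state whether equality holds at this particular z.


Coefficients: c_0 = 1, c_1 = -3, c_2 = 2, c_3 = -4. Radius r = 3.
Part (a). Triangle bound: M_tri(r) = Σ_k |c_k| r^k
  = |1|·3^0 + |-3|·3^1 + |2|·3^2 + |-4|·3^3
  = 1 + 9 + 18 + 108 = 136.
This bounds M(r) := max_{|z|=r} |p(z)| from above; equality holds iff all terms c_k z^k can be made to align in phase at a single z on |z|=r.
Part (b). At z = 3 (real, on the circle |z| = r):
  p(3) = (1)·3^0 + (-3)·3^1 + (2)·3^2 + (-4)·3^3 = -98.
  |p(3)| = 98.
Check: |p(3)| = 98 ≤ 136 = M_tri(3). ✓ Equality does not hold at z = 3 (the coefficients have mixed signs, so the terms do not all align in phase there).

M_tri(3) = 136; |p(3)| = 98; equality at z=3: no.


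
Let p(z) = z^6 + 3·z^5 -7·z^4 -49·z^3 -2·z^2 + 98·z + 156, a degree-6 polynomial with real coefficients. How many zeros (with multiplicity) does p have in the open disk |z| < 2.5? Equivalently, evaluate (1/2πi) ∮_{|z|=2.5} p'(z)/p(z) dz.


The zeros of p are: (-3 + 2i), (-3 - 2i), (-1 + 1i), (-1 - 1i), 2, 3.
Their magnitudes are: 3.606, 3.606, 1.414, 1.414, 2, 3.
Zeros with |z| < R = 2.5: (-1 + 1i), (-1 - 1i), 2.
Count = 3.
By the argument principle, (1/2πi) ∮_{|z|=R} p'(z)/p(z) dz equals exactly this count.

Number of zeros inside |z| < 2.5: 3.


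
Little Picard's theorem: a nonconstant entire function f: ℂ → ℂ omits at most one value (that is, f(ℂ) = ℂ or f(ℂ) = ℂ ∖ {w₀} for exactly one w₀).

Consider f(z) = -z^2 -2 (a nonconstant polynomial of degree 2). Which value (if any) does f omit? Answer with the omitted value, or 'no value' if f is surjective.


Little Picard bounds the complement of f(ℂ) to at most one point.
For every w ∈ ℂ, the equation p(z) − w = 0 is a nonconstant polynomial in z and hence has at least one root by the fundamental theorem of algebra. So p is surjective onto ℂ, omitting no value.

Omitted value: no value.


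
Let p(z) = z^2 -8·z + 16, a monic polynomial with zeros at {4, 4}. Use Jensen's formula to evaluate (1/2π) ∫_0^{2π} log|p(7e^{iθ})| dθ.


Zeros: 4, 4; r = 7.
Inside |z| < r: 4, 4. Outside (|z| ≥ r): ∅.
p(0) = 16, so log|p(0)| = log(16) = 2.7726.
Apply Jensen: I(r) = log|p(0)| + Σ_k log(r/|z_k|), summed over zeros inside |z| < r.
  log(r/|z_k|) for z_k = 4: log(7/4) = 0.5596
  log(r/|z_k|) for z_k = 4: log(7/4) = 0.5596
Sum over inside zeros: 1.1192.
I(r) = log|p(0)| + (inside sum) = 2.7726 + 1.1192 = 3.8918.
Closed form (all zeros inside, monic): I(r) = n·log(r) = 2·log(7) = 3.8918. ✓

I(r) ≈ 3.8918.


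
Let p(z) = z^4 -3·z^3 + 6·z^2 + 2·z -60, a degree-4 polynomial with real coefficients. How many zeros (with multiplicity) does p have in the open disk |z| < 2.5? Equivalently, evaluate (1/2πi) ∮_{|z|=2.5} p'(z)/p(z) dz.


The zeros of p are: (1 + 3i), (1 - 3i), -2, 3.
Their magnitudes are: 3.162, 3.162, 2, 3.
Zeros with |z| < R = 2.5: -2.
Count = 1.
By the argument principle, (1/2πi) ∮_{|z|=R} p'(z)/p(z) dz equals exactly this count.

Number of zeros inside |z| < 2.5: 1.


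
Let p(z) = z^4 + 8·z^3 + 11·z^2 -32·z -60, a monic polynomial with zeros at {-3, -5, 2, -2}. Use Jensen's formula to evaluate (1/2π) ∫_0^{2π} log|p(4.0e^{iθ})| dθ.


Zeros: -5, -3, -2, 2; r = 4.0.
Inside |z| < r: -3, -2, 2. Outside (|z| ≥ r): -5.
p(0) = -60, so log|p(0)| = log(60) = 4.0943.
Apply Jensen: I(r) = log|p(0)| + Σ_k log(r/|z_k|), summed over zeros inside |z| < r.
  log(r/|z_k|) for z_k = -3: log(4.0/3) = 0.2877
  log(r/|z_k|) for z_k = 2: log(4.0/2) = 0.6931
  log(r/|z_k|) for z_k = -2: log(4.0/2) = 0.6931
  Outside zeros (-5) contribute nothing to the Jensen sum.
Sum over inside zeros: 1.6740.
I(r) = log|p(0)| + (inside sum) = 4.0943 + 1.6740 = 5.7683.
Note: since some zeros are outside |z| ≤ r, the simplified n·log(r) form does NOT apply — only the inside zeros contribute.

I(r) ≈ 5.7683.
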